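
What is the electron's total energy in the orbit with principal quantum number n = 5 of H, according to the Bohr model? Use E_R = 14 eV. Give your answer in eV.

E_n = −E_R·Z²/n² = −14 × 1²/5² = -0.56 eV

-0.56 eV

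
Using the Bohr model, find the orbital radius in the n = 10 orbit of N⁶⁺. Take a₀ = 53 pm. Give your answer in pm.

760 pm

r_n = n²a₀/Z = 10² × 53 / 7
    = 100 × 53 / 7 = 760 pm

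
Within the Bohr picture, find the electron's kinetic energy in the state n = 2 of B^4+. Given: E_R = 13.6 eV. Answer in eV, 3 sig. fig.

For a Coulomb orbit the virial theorem gives K = −E_n.
E_n = −E_R·Z²/n², so K = E_R·Z²/n² = 13.6 × 5²/2² = 85.0 eV

85.0 eV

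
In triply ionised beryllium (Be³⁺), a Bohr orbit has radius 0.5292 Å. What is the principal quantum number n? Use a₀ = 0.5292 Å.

2

r_n = n²a₀/Z ⇒ n² = rZ/a₀ = 0.5292 × 4 / 0.5292 ≈ 4.00
n = 2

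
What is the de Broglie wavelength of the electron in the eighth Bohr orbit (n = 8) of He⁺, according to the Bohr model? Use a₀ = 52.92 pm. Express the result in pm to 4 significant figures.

The Bohr quantisation condition is nλ = 2πr_n.
r_n = n²a₀/Z = 1693 pm
λ = 2πr_n/n = 2π·1693/8 = 1330 pm

1330 pm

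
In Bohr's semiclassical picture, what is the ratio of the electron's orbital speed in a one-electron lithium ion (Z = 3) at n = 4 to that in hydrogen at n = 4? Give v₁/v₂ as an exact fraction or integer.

v ∝ Z^1 · n^-1
v₁/v₂ = (3/1)^1 · (4/4)^-1 = 3

3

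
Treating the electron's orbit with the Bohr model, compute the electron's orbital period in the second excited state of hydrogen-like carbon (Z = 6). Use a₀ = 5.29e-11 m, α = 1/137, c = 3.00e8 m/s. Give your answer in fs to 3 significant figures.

0.114 fs

r = n²a₀/Z = 3²·5.29e-11/6 = 7.94e-11 m
v = Zαc/n = 6·0.00730·3.00e8/3 = 4.38e6 m/s
T = 2πr/v = 1.14e-16 s = 0.114 fs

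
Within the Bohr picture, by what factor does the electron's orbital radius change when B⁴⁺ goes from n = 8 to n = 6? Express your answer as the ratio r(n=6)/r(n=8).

r ∝ Z^-1 · n^2; with Z fixed, r ∝ n^2.
r(n=6)/r(n=8) = (6/8)^2 = 9/16

9/16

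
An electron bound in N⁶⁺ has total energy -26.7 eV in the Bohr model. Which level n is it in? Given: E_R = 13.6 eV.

5

E_n = −E_R Z²/n² ⇒ n² = E_R Z²/(−E_n) = 13.6 × 7² / 26.7 ≈ 24.96
n = 5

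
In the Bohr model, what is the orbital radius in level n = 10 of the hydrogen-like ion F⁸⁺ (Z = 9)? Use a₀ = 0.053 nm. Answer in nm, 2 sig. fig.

r_n = n²a₀/Z = 10² × 0.053 / 9
    = 100 × 0.053 / 9 = 0.59 nm

0.59 nm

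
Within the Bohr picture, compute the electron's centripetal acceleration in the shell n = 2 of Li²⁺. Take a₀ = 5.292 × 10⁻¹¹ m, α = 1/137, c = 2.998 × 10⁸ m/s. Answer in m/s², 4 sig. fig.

1.527 × 10²³ m/s²

r = n²a₀/Z = 7.056 × 10⁻¹¹ m, v = Zαc/n = 3.282 × 10⁶ m/s
a = v²/r = (3.282 × 10⁶)² / 7.056 × 10⁻¹¹ = 1.527 × 10²³ m/s²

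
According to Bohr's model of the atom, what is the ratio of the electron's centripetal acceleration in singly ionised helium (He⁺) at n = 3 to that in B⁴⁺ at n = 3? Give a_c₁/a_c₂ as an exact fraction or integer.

8/125

a_c ∝ Z^3 · n^-4
a_c₁/a_c₂ = (2/5)^3 · (3/3)^-4 = 8/125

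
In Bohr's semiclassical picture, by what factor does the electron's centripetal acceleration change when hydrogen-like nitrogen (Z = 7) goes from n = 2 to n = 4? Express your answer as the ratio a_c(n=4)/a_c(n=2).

a_c ∝ Z^3 · n^-4; with Z fixed, a_c ∝ n^-4.
a_c(n=4)/a_c(n=2) = (4/2)^-4 = 1/16

1/16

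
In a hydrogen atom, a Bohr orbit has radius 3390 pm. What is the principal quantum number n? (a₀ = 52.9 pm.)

8

r_n = n²a₀/Z ⇒ n² = rZ/a₀ = 3390 × 1 / 52.9 ≈ 64.08
n = 8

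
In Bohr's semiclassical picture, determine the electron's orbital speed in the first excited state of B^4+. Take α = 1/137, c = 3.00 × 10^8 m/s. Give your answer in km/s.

5470 km/s

v_n = Zαc/n = 5 × 0.00730 × 3.00 × 10^8 / 2
    = 5470 km/s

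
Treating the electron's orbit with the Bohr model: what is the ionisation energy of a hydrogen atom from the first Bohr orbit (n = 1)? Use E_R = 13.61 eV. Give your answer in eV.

13.61 eV

E_n = −E_R·Z²/n² = −13.61 × 1²/1² eV = -13.61 eV
Ionisation energy = −E_n = 13.61 eV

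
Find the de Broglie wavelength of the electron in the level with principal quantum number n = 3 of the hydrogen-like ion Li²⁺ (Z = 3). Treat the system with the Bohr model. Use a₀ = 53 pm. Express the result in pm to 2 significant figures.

The Bohr quantisation condition is nλ = 2πr_n.
r_n = n²a₀/Z = 160 pm
λ = 2πr_n/n = 2π·160/3 = 330 pm

330 pm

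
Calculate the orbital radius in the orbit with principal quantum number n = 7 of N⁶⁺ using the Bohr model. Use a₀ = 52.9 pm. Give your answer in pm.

r_n = n²a₀/Z = 7² × 52.9 / 7
    = 49 × 52.9 / 7 = 370 pm

370 pm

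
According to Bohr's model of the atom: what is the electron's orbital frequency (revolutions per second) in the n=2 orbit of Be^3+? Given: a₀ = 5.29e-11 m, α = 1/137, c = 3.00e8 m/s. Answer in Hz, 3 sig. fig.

r = n²a₀/Z = 5.29e-11 m, v = Zαc/n = 4.38e6 m/s
f = v/(2πr) = 1.32e16 Hz

1.32e16 Hz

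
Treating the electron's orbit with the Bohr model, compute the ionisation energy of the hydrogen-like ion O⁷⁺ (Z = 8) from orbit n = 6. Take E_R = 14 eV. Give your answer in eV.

25 eV

E_n = −E_R·Z²/n² = −14 × 8²/6² eV = -25 eV
Ionisation energy = −E_n = 25 eV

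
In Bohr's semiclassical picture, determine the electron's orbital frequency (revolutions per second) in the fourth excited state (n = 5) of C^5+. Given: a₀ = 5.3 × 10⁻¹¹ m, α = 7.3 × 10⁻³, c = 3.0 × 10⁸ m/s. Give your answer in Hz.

r = n²a₀/Z = 2.2 × 10⁻¹⁰ m, v = Zαc/n = 2.6 × 10⁶ m/s
f = v/(2πr) = 1.9 × 10¹⁵ Hz

1.9 × 10¹⁵ Hz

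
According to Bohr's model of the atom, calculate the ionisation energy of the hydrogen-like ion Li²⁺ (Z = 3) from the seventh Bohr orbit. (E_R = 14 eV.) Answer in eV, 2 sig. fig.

E_n = −E_R·Z²/n² = −14 × 3²/7² eV = -2.6 eV
Ionisation energy = −E_n = 2.6 eV

2.6 eV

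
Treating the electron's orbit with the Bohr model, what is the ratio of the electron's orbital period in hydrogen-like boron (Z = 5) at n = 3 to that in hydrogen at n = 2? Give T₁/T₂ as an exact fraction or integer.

27/200

T ∝ Z^-2 · n^3
T₁/T₂ = (5/1)^-2 · (3/2)^3 = 27/200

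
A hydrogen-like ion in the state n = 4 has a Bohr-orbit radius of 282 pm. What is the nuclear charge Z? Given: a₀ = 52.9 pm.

3

r_n = n²a₀/Z ⇒ Z = n²a₀/r = 4² × 52.9 / 282 ≈ 3.00
Z = 3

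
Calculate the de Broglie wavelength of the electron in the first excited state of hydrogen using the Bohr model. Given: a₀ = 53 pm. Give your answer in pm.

The Bohr quantisation condition is nλ = 2πr_n.
r_n = n²a₀/Z = 210 pm
λ = 2πr_n/n = 2π·210/2 = 670 pm

670 pm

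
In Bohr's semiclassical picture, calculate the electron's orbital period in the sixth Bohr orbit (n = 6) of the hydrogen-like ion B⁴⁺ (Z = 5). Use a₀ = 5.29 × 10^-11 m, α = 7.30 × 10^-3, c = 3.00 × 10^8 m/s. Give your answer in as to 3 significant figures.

r = n²a₀/Z = 6²·5.29 × 10^-11/5 = 3.81 × 10^-10 m
v = Zαc/n = 5·0.00730·3.00 × 10^8/6 = 1.82 × 10^6 m/s
T = 2πr/v = 1.31 × 10^-15 s = 1310 as

1310 as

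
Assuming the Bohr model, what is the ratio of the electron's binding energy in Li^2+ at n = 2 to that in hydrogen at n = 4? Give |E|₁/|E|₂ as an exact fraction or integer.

|E| ∝ Z^2 · n^-2
|E|₁/|E|₂ = (3/1)^2 · (2/4)^-2 = 36

36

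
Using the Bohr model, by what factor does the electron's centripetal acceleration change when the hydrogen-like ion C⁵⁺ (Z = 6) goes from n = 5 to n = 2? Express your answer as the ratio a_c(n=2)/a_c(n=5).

625/16

a_c ∝ Z^3 · n^-4; with Z fixed, a_c ∝ n^-4.
a_c(n=2)/a_c(n=5) = (2/5)^-4 = 625/16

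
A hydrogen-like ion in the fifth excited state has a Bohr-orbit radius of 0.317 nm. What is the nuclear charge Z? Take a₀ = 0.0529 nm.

r_n = n²a₀/Z ⇒ Z = n²a₀/r = 6² × 0.0529 / 0.317 ≈ 6.01
Z = 6

6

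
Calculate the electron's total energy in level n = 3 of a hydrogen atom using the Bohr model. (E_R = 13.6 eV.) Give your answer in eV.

-1.51 eV

E_n = −E_R·Z²/n² = −13.6 × 1²/3² = -1.51 eV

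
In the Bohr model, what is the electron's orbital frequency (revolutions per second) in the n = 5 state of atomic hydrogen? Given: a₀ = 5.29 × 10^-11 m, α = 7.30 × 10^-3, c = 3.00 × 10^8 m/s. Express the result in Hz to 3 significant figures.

5.27 × 10^13 Hz

r = n²a₀/Z = 1.32 × 10^-9 m, v = Zαc/n = 4.38 × 10^5 m/s
f = v/(2πr) = 5.27 × 10^13 Hz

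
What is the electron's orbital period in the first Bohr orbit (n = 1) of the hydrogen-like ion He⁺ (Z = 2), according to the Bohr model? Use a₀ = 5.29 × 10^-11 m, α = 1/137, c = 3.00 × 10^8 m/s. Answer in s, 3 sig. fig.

r = n²a₀/Z = 1²·5.29 × 10^-11/2 = 2.65 × 10^-11 m
v = Zαc/n = 2·0.00730·3.00 × 10^8/1 = 4.38 × 10^6 m/s
T = 2πr/v = 3.79 × 10^-17 s

3.79 × 10^-17 s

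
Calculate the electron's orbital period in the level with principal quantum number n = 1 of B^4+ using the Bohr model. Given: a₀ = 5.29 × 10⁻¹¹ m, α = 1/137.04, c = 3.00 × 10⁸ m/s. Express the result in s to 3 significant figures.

6.07 × 10⁻¹⁸ s

r = n²a₀/Z = 1²·5.29 × 10⁻¹¹/5 = 1.06 × 10⁻¹¹ m
v = Zαc/n = 5·0.00730·3.00 × 10⁸/1 = 1.09 × 10⁷ m/s
T = 2πr/v = 6.07 × 10⁻¹⁸ s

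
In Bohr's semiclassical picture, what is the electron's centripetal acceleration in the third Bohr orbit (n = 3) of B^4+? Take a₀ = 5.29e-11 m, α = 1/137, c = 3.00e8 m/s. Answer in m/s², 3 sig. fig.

r = n²a₀/Z = 9.52e-11 m, v = Zαc/n = 3.65e6 m/s
a = v²/r = (3.65e6)² / 9.52e-11 = 1.40e23 m/s²

1.40e23 m/s²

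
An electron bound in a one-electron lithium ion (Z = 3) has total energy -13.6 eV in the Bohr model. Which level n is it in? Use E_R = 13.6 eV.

3

E_n = −E_R Z²/n² ⇒ n² = E_R Z²/(−E_n) = 13.6 × 3² / 13.6 ≈ 9.00
n = 3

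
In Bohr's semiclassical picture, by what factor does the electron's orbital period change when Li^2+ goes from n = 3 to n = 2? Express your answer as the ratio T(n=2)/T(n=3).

8/27

T ∝ Z^-2 · n^3; with Z fixed, T ∝ n^3.
T(n=2)/T(n=3) = (2/3)^3 = 8/27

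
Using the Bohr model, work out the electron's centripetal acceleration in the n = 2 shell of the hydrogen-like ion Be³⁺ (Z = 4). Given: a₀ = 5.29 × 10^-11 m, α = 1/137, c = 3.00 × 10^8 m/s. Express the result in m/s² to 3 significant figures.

3.63 × 10^23 m/s²

r = n²a₀/Z = 5.29 × 10^-11 m, v = Zαc/n = 4.38 × 10^6 m/s
a = v²/r = (4.38 × 10^6)² / 5.29 × 10^-11 = 3.63 × 10^23 m/s²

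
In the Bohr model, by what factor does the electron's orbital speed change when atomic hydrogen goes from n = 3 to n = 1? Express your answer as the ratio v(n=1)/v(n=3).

3

v ∝ Z^1 · n^-1; with Z fixed, v ∝ n^-1.
v(n=1)/v(n=3) = (1/3)^-1 = 3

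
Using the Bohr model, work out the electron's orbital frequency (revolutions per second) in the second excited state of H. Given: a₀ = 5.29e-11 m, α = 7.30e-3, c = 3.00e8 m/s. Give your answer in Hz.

r = n²a₀/Z = 4.76e-10 m, v = Zαc/n = 7.30e5 m/s
f = v/(2πr) = 2.44e14 Hz

2.44e14 Hz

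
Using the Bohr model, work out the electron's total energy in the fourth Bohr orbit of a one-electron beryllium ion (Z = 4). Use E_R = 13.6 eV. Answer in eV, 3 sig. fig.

E_n = −E_R·Z²/n² = −13.6 × 4²/4² = -13.6 eV

-13.6 eV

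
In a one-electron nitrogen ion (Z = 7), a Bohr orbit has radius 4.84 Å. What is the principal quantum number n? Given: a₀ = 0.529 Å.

r_n = n²a₀/Z ⇒ n² = rZ/a₀ = 4.84 × 7 / 0.529 ≈ 64.05
n = 8

8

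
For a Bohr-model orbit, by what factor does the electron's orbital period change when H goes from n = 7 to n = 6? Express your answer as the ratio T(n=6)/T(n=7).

216/343

T ∝ Z^-2 · n^3; with Z fixed, T ∝ n^3.
T(n=6)/T(n=7) = (6/7)^3 = 216/343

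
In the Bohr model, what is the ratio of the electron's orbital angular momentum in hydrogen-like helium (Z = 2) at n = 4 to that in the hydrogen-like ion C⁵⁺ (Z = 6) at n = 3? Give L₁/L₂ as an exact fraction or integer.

4/3

L = nℏ is independent of Z.
L₁/L₂ = n₁/n₂ = 4/3 = 4/3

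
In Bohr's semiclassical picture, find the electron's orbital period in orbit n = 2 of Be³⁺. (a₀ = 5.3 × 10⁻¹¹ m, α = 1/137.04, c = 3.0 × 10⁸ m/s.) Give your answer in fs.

0.076 fs

r = n²a₀/Z = 2²·5.3 × 10⁻¹¹/4 = 5.3 × 10⁻¹¹ m
v = Zαc/n = 4·0.0073·3.0 × 10⁸/2 = 4.4 × 10⁶ m/s
T = 2πr/v = 7.6 × 10⁻¹⁷ s = 0.076 fs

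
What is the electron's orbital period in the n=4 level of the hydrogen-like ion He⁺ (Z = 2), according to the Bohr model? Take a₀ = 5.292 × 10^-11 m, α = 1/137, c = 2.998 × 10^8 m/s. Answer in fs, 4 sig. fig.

r = n²a₀/Z = 4²·5.292 × 10^-11/2 = 4.234 × 10^-10 m
v = Zαc/n = 2·0.007299·2.998 × 10^8/4 = 1.094 × 10^6 m/s
T = 2πr/v = 2.431 × 10^-15 s = 2.431 fs

2.431 fs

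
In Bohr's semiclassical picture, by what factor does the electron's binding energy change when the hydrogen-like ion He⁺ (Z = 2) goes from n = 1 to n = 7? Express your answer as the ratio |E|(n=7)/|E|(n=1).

1/49

|E| ∝ Z^2 · n^-2; with Z fixed, |E| ∝ n^-2.
|E|(n=7)/|E|(n=1) = (7/1)^-2 = 1/49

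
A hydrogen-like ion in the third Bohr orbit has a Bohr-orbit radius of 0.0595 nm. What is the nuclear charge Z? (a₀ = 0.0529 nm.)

r_n = n²a₀/Z ⇒ Z = n²a₀/r = 3² × 0.0529 / 0.0595 ≈ 8.00
Z = 8

8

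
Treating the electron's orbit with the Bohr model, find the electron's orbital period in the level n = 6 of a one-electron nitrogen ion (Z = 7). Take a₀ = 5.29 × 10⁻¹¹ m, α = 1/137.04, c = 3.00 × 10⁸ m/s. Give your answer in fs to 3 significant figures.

r = n²a₀/Z = 6²·5.29 × 10⁻¹¹/7 = 2.72 × 10⁻¹⁰ m
v = Zαc/n = 7·0.00730·3.00 × 10⁸/6 = 2.55 × 10⁶ m/s
T = 2πr/v = 6.69 × 10⁻¹⁶ s = 0.669 fs

0.669 fs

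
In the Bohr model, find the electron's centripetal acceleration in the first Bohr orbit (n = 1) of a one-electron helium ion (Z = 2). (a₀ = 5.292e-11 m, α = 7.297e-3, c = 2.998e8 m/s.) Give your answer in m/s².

7.235e23 m/s²

r = n²a₀/Z = 2.646e-11 m, v = Zαc/n = 4.375e6 m/s
a = v²/r = (4.375e6)² / 2.646e-11 = 7.235e23 m/s²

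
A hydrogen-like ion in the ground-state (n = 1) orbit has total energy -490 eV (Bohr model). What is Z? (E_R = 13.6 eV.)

E_n = −E_R Z²/n² ⇒ Z² = −E_n n²/E_R = 490 × 1² / 13.6 ≈ 36.03
Z = 6

6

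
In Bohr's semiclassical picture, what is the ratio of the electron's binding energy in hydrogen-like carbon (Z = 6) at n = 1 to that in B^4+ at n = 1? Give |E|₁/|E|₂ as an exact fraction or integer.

36/25

|E| ∝ Z^2 · n^-2
|E|₁/|E|₂ = (6/5)^2 · (1/1)^-2 = 36/25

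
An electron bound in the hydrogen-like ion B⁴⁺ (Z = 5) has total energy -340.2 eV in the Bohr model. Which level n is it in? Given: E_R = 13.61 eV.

1

E_n = −E_R Z²/n² ⇒ n² = E_R Z²/(−E_n) = 13.61 × 5² / 340.2 ≈ 1.00
n = 1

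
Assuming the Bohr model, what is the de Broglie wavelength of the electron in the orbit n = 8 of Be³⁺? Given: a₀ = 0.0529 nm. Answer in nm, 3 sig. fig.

The Bohr quantisation condition is nλ = 2πr_n.
r_n = n²a₀/Z = 0.846 nm
λ = 2πr_n/n = 2π·0.846/8 = 0.665 nm

0.665 nm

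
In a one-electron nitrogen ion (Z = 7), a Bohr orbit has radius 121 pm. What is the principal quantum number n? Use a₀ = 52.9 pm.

4

r_n = n²a₀/Z ⇒ n² = rZ/a₀ = 121 × 7 / 52.9 ≈ 16.01
n = 4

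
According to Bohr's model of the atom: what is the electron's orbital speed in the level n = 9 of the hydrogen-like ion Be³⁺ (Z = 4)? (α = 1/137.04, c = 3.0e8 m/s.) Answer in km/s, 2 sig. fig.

970 km/s

v_n = Zαc/n = 4 × 0.0073 × 3.0e8 / 9
    = 970 km/s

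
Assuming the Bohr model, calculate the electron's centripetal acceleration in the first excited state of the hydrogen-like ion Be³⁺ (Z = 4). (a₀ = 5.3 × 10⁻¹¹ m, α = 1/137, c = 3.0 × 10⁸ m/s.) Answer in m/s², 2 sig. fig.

3.6 × 10²³ m/s²

r = n²a₀/Z = 5.3 × 10⁻¹¹ m, v = Zαc/n = 4.4 × 10⁶ m/s
a = v²/r = (4.4 × 10⁶)² / 5.3 × 10⁻¹¹ = 3.6 × 10²³ m/s²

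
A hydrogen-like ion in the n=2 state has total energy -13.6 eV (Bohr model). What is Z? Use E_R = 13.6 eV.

E_n = −E_R Z²/n² ⇒ Z² = −E_n n²/E_R = 13.6 × 2² / 13.6 ≈ 4.00
Z = 2

2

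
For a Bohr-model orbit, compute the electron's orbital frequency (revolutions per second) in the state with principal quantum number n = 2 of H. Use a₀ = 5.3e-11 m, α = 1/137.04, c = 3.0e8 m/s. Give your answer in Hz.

8.2e14 Hz

r = n²a₀/Z = 2.1e-10 m, v = Zαc/n = 1.1e6 m/s
f = v/(2πr) = 8.2e14 Hz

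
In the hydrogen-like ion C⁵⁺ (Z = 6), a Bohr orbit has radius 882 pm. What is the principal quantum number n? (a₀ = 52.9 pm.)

r_n = n²a₀/Z ⇒ n² = rZ/a₀ = 882 × 6 / 52.9 ≈ 100.04
n = 10

10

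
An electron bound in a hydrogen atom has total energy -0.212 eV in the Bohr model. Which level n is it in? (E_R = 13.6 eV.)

8

E_n = −E_R Z²/n² ⇒ n² = E_R Z²/(−E_n) = 13.6 × 1² / 0.212 ≈ 64.15
n = 8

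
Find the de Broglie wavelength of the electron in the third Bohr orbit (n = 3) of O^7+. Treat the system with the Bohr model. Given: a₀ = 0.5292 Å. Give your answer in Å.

The Bohr quantisation condition is nλ = 2πr_n.
r_n = n²a₀/Z = 0.5954 Å
λ = 2πr_n/n = 2π·0.5954/3 = 1.247 Å

1.247 Å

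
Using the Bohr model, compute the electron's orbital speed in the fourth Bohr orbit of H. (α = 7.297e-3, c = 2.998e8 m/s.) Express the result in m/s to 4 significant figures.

v_n = Zαc/n = 1 × 0.007297 × 2.998e8 / 4
    = 5.469e5 m/s

5.469e5 m/s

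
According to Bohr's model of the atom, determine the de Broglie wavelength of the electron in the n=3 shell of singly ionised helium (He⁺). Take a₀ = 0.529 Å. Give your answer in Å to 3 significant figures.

The Bohr quantisation condition is nλ = 2πr_n.
r_n = n²a₀/Z = 2.38 Å
λ = 2πr_n/n = 2π·2.38/3 = 4.99 Å

4.99 Å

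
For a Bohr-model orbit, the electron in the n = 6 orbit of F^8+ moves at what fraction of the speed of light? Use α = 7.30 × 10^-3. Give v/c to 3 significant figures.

0.0109

v_n = Zαc/n, so v/c = Zα/n = 9 × 0.00730 / 6 = 0.0109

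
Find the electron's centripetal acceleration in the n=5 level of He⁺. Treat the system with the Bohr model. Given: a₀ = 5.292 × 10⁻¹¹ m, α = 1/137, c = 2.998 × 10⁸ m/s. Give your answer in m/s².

r = n²a₀/Z = 6.615 × 10⁻¹⁰ m, v = Zαc/n = 8.753 × 10⁵ m/s
a = v²/r = (8.753 × 10⁵)² / 6.615 × 10⁻¹⁰ = 1.158 × 10²¹ m/s²

1.158 × 10²¹ m/s²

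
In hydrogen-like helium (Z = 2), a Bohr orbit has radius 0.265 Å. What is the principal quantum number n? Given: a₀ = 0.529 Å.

1

r_n = n²a₀/Z ⇒ n² = rZ/a₀ = 0.265 × 2 / 0.529 ≈ 1.00
n = 1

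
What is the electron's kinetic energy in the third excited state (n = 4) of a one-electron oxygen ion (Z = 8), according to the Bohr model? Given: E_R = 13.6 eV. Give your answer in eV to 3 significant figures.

For a Coulomb orbit the virial theorem gives K = −E_n.
E_n = −E_R·Z²/n², so K = E_R·Z²/n² = 13.6 × 8²/4² = 54.4 eV

54.4 eV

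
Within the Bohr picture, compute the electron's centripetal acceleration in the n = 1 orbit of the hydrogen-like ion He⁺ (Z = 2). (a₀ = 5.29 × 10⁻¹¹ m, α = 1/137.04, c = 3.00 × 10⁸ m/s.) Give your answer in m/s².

r = n²a₀/Z = 2.65 × 10⁻¹¹ m, v = Zαc/n = 4.38 × 10⁶ m/s
a = v²/r = (4.38 × 10⁶)² / 2.65 × 10⁻¹¹ = 7.25 × 10²³ m/s²

7.25 × 10²³ m/s²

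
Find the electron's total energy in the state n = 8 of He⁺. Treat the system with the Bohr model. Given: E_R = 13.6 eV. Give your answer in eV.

E_n = −E_R·Z²/n² = −13.6 × 2²/8² = -0.850 eV

-0.850 eV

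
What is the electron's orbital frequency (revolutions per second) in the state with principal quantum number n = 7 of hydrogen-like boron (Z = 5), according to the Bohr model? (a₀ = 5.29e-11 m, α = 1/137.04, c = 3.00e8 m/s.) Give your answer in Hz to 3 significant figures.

4.80e14 Hz

r = n²a₀/Z = 5.18e-10 m, v = Zαc/n = 1.56e6 m/s
f = v/(2πr) = 4.80e14 Hz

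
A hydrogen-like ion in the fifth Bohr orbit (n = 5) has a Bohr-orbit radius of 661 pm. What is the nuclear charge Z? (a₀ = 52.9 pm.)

r_n = n²a₀/Z ⇒ Z = n²a₀/r = 5² × 52.9 / 661 ≈ 2.00
Z = 2

2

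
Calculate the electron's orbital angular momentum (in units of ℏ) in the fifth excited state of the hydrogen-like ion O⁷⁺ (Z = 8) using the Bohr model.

L_n = nℏ, so L/ℏ = n = 6.

6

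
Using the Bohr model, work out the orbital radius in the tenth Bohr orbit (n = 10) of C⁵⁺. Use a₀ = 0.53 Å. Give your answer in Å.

8.8 Å

r_n = n²a₀/Z = 10² × 0.53 / 6
    = 100 × 0.53 / 6 = 8.8 Å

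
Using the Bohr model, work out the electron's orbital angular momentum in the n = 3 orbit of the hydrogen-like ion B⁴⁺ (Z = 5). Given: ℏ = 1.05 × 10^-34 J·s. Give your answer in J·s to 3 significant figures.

L_n = nℏ = 3 × 1.05 × 10^-34 = 3.15 × 10^-34 J·s

3.15 × 10^-34 J·s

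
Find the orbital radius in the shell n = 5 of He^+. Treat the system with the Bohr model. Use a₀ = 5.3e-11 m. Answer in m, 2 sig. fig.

6.6e-10 m

r_n = n²a₀/Z = 5² × 5.3e-11 / 2
    = 25 × 5.3e-11 / 2 = 6.6e-10 m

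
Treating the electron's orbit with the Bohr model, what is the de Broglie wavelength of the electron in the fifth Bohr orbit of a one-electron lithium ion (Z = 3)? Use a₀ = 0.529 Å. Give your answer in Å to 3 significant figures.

5.54 Å

The Bohr quantisation condition is nλ = 2πr_n.
r_n = n²a₀/Z = 4.41 Å
λ = 2πr_n/n = 2π·4.41/5 = 5.54 Å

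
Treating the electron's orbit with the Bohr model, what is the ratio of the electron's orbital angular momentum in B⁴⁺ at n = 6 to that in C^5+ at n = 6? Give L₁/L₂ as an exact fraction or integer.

L = nℏ is independent of Z.
L₁/L₂ = n₁/n₂ = 6/6 = 1

1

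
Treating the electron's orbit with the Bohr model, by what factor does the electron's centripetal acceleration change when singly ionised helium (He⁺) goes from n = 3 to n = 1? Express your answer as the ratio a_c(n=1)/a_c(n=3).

81

a_c ∝ Z^3 · n^-4; with Z fixed, a_c ∝ n^-4.
a_c(n=1)/a_c(n=3) = (1/3)^-4 = 81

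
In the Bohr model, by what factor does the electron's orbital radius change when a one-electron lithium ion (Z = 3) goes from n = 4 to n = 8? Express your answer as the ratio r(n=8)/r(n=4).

r ∝ Z^-1 · n^2; with Z fixed, r ∝ n^2.
r(n=8)/r(n=4) = (8/4)^2 = 4

4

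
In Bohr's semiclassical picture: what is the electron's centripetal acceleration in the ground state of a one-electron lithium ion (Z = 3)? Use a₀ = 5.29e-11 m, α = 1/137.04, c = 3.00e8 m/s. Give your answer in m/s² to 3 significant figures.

2.45e24 m/s²

r = n²a₀/Z = 1.76e-11 m, v = Zαc/n = 6.57e6 m/s
a = v²/r = (6.57e6)² / 1.76e-11 = 2.45e24 m/s²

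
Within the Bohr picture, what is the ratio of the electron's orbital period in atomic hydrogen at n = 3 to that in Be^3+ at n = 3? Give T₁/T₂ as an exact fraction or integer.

T ∝ Z^-2 · n^3
T₁/T₂ = (1/4)^-2 · (3/3)^3 = 16

16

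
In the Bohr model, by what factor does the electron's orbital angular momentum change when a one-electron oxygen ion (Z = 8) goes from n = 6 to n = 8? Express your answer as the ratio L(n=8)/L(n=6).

L = nℏ depends only on n, so L ∝ n.
L(n=8)/L(n=6) = (8/6)^1 = 4/3

4/3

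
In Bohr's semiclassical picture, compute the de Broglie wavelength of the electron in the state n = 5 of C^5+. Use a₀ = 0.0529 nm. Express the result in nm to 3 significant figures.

0.277 nm

The Bohr quantisation condition is nλ = 2πr_n.
r_n = n²a₀/Z = 0.220 nm
λ = 2πr_n/n = 2π·0.220/5 = 0.277 nm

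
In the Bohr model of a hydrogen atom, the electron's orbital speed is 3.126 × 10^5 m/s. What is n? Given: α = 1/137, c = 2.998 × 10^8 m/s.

7

v_n = Zαc/n ⇒ n = Zαc/v = 1 × 0.007299 × 2.998 × 10^8 / 3.126 × 10^5 ≈ 7.00
n = 7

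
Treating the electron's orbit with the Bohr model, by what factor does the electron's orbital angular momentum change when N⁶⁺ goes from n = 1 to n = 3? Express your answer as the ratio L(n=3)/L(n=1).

3

L = nℏ depends only on n, so L ∝ n.
L(n=3)/L(n=1) = (3/1)^1 = 3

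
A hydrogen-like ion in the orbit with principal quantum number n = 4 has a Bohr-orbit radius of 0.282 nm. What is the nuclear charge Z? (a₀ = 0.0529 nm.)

3

r_n = n²a₀/Z ⇒ Z = n²a₀/r = 4² × 0.0529 / 0.282 ≈ 3.00
Z = 3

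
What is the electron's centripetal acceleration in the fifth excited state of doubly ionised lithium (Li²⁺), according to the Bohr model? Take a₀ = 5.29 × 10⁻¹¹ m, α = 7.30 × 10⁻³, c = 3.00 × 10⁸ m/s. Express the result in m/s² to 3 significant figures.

1.89 × 10²¹ m/s²

r = n²a₀/Z = 6.35 × 10⁻¹⁰ m, v = Zαc/n = 1.09 × 10⁶ m/s
a = v²/r = (1.09 × 10⁶)² / 6.35 × 10⁻¹⁰ = 1.89 × 10²¹ m/s²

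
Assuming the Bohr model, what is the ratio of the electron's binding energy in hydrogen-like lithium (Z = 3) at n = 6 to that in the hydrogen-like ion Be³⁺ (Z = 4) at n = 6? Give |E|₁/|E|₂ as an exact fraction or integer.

9/16

|E| ∝ Z^2 · n^-2
|E|₁/|E|₂ = (3/4)^2 · (6/6)^-2 = 9/16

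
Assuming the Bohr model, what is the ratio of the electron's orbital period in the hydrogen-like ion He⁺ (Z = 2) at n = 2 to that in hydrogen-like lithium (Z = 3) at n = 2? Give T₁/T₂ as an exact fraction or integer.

9/4

T ∝ Z^-2 · n^3
T₁/T₂ = (2/3)^-2 · (2/2)^3 = 9/4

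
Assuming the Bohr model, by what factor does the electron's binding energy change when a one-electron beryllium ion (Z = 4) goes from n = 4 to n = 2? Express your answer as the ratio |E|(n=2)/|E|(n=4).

4

|E| ∝ Z^2 · n^-2; with Z fixed, |E| ∝ n^-2.
|E|(n=2)/|E|(n=4) = (2/4)^-2 = 4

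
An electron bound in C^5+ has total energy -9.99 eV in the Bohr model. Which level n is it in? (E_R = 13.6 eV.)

E_n = −E_R Z²/n² ⇒ n² = E_R Z²/(−E_n) = 13.6 × 6² / 9.99 ≈ 49.01
n = 7

7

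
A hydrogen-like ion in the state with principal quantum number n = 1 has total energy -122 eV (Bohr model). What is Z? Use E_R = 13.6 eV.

3

E_n = −E_R Z²/n² ⇒ Z² = −E_n n²/E_R = 122 × 1² / 13.6 ≈ 8.97
Z = 3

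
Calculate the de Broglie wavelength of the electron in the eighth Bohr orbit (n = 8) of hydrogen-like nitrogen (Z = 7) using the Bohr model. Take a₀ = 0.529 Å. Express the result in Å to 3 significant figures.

3.80 Å

The Bohr quantisation condition is nλ = 2πr_n.
r_n = n²a₀/Z = 4.84 Å
λ = 2πr_n/n = 2π·4.84/8 = 3.80 Å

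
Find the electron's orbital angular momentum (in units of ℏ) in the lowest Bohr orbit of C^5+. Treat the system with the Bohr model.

L_n = nℏ, so L/ℏ = n = 1.

1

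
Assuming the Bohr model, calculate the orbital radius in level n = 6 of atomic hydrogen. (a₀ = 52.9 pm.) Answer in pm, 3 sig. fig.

r_n = n²a₀/Z = 6² × 52.9 / 1
    = 36 × 52.9 / 1 = 1900 pm

1900 pm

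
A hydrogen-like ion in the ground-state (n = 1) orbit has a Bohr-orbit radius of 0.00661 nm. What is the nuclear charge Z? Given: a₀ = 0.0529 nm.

8

r_n = n²a₀/Z ⇒ Z = n²a₀/r = 1² × 0.0529 / 0.00661 ≈ 8.00
Z = 8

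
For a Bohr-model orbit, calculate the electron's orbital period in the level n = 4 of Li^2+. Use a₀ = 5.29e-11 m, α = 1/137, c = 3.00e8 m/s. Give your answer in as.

r = n²a₀/Z = 4²·5.29e-11/3 = 2.82e-10 m
v = Zαc/n = 3·0.00730·3.00e8/4 = 1.64e6 m/s
T = 2πr/v = 1.08e-15 s = 1080 as

1080 as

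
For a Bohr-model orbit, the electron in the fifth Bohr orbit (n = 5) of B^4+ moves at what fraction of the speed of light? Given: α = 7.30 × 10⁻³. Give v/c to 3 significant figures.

v_n = Zαc/n, so v/c = Zα/n = 5 × 0.00730 / 5 = 0.00730

0.00730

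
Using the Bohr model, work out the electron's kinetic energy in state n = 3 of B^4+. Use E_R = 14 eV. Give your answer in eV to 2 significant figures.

39 eV

For a Coulomb orbit the virial theorem gives K = −E_n.
E_n = −E_R·Z²/n², so K = E_R·Z²/n² = 14 × 5²/3² = 39 eV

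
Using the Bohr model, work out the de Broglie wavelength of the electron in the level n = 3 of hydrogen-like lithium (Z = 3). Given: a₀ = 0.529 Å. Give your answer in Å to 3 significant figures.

3.32 Å

The Bohr quantisation condition is nλ = 2πr_n.
r_n = n²a₀/Z = 1.59 Å
λ = 2πr_n/n = 2π·1.59/3 = 3.32 Å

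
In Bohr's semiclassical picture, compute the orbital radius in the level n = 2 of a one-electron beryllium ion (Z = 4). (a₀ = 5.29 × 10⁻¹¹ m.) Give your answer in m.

5.29 × 10⁻¹¹ m

r_n = n²a₀/Z = 2² × 5.29 × 10⁻¹¹ / 4
    = 4 × 5.29 × 10⁻¹¹ / 4 = 5.29 × 10⁻¹¹ m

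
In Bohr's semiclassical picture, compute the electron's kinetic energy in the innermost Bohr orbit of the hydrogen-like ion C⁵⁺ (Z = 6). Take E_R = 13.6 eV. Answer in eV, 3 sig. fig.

490 eV

For a Coulomb orbit the virial theorem gives K = −E_n.
E_n = −E_R·Z²/n², so K = E_R·Z²/n² = 13.6 × 6²/1² = 490 eV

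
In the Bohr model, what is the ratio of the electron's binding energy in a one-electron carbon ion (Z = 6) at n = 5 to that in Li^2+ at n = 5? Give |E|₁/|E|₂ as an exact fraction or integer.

|E| ∝ Z^2 · n^-2
|E|₁/|E|₂ = (6/3)^2 · (5/5)^-2 = 4

4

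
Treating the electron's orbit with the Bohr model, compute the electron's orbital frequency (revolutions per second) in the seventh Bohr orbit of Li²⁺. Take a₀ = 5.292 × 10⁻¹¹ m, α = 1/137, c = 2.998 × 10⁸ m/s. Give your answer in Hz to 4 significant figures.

1.727 × 10¹⁴ Hz

r = n²a₀/Z = 8.644 × 10⁻¹⁰ m, v = Zαc/n = 9.379 × 10⁵ m/s
f = v/(2πr) = 1.727 × 10¹⁴ Hz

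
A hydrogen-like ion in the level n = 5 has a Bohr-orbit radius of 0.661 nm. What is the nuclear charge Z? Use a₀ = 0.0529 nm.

2

r_n = n²a₀/Z ⇒ Z = n²a₀/r = 5² × 0.0529 / 0.661 ≈ 2.00
Z = 2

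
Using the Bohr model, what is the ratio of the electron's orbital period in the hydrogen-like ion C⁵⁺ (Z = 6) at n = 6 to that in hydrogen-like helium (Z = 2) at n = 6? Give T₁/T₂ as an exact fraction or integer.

1/9

T ∝ Z^-2 · n^3
T₁/T₂ = (6/2)^-2 · (6/6)^3 = 1/9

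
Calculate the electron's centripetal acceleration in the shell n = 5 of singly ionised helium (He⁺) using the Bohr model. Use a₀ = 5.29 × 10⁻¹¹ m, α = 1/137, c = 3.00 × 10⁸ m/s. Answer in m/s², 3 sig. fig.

r = n²a₀/Z = 6.61 × 10⁻¹⁰ m, v = Zαc/n = 8.76 × 10⁵ m/s
a = v²/r = (8.76 × 10⁵)² / 6.61 × 10⁻¹⁰ = 1.16 × 10²¹ m/s²

1.16 × 10²¹ m/s²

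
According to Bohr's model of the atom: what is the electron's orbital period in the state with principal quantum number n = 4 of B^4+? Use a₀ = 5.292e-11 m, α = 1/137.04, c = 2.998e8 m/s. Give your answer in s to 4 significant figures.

r = n²a₀/Z = 4²·5.292e-11/5 = 1.693e-10 m
v = Zαc/n = 5·0.007297·2.998e8/4 = 2.735e6 m/s
T = 2πr/v = 3.891e-16 s

3.891e-16 s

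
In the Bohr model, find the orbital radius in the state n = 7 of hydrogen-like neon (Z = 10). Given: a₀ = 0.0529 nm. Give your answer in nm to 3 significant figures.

r_n = n²a₀/Z = 7² × 0.0529 / 10
    = 49 × 0.0529 / 10 = 0.259 nm

0.259 nm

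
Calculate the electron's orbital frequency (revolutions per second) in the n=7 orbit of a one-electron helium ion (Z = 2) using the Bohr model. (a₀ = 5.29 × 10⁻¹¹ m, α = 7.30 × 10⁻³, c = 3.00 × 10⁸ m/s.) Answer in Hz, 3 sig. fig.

7.68 × 10¹³ Hz

r = n²a₀/Z = 1.30 × 10⁻⁹ m, v = Zαc/n = 6.26 × 10⁵ m/s
f = v/(2πr) = 7.68 × 10¹³ Hz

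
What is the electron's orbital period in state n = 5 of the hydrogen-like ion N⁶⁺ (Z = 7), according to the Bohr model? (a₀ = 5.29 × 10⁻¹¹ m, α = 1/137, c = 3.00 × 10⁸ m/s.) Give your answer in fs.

0.387 fs

r = n²a₀/Z = 5²·5.29 × 10⁻¹¹/7 = 1.89 × 10⁻¹⁰ m
v = Zαc/n = 7·0.00730·3.00 × 10⁸/5 = 3.07 × 10⁶ m/s
T = 2πr/v = 3.87 × 10⁻¹⁶ s = 0.387 fs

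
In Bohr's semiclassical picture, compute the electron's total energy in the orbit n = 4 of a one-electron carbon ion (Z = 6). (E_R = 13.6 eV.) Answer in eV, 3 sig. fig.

-30.6 eV

E_n = −E_R·Z²/n² = −13.6 × 6²/4² = -30.6 eV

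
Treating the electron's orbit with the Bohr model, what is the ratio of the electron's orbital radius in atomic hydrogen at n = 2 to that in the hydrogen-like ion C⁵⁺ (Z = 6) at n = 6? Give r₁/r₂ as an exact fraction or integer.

2/3

r ∝ Z^-1 · n^2
r₁/r₂ = (1/6)^-1 · (2/6)^2 = 2/3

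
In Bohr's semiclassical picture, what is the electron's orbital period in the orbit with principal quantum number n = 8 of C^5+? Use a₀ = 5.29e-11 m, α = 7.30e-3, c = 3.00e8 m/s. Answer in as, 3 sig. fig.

2160 as

r = n²a₀/Z = 8²·5.29e-11/6 = 5.64e-10 m
v = Zαc/n = 6·0.00730·3.00e8/8 = 1.64e6 m/s
T = 2πr/v = 2.16e-15 s = 2160 as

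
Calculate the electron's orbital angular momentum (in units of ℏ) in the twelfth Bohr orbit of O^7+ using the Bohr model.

L_n = nℏ, so L/ℏ = n = 12.

12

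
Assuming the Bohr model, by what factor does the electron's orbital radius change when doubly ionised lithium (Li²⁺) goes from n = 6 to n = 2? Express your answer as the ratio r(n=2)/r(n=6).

r ∝ Z^-1 · n^2; with Z fixed, r ∝ n^2.
r(n=2)/r(n=6) = (2/6)^2 = 1/9

1/9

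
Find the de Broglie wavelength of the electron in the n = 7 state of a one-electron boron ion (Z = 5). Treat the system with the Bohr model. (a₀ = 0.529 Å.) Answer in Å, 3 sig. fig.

The Bohr quantisation condition is nλ = 2πr_n.
r_n = n²a₀/Z = 5.18 Å
λ = 2πr_n/n = 2π·5.18/7 = 4.65 Å

4.65 Å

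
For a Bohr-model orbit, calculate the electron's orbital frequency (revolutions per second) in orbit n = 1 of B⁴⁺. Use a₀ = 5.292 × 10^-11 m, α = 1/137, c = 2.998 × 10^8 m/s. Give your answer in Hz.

r = n²a₀/Z = 1.058 × 10^-11 m, v = Zαc/n = 1.094 × 10^7 m/s
f = v/(2πr) = 1.645 × 10^17 Hz

1.645 × 10^17 Hz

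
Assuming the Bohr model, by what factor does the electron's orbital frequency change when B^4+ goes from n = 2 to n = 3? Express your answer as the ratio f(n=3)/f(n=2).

f ∝ Z^2 · n^-3; with Z fixed, f ∝ n^-3.
f(n=3)/f(n=2) = (3/2)^-3 = 8/27

8/27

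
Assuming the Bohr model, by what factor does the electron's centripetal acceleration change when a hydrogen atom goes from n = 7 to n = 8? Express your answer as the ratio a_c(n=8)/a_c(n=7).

a_c ∝ Z^3 · n^-4; with Z fixed, a_c ∝ n^-4.
a_c(n=8)/a_c(n=7) = (8/7)^-4 = 2401/4096

2401/4096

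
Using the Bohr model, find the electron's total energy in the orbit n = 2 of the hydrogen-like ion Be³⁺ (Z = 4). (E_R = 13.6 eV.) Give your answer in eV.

E_n = −E_R·Z²/n² = −13.6 × 4²/2² = -54.4 eV

-54.4 eV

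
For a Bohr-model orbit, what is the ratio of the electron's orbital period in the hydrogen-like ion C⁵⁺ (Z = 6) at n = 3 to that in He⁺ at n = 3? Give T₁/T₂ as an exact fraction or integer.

1/9

T ∝ Z^-2 · n^3
T₁/T₂ = (6/2)^-2 · (3/3)^3 = 1/9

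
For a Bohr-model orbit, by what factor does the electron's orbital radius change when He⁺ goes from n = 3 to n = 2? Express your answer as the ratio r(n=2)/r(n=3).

4/9

r ∝ Z^-1 · n^2; with Z fixed, r ∝ n^2.
r(n=2)/r(n=3) = (2/3)^2 = 4/9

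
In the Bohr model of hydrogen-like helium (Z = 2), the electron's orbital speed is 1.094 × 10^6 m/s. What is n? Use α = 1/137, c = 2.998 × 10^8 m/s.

v_n = Zαc/n ⇒ n = Zαc/v = 2 × 0.007299 × 2.998 × 10^8 / 1.094 × 10^6 ≈ 4.00
n = 4

4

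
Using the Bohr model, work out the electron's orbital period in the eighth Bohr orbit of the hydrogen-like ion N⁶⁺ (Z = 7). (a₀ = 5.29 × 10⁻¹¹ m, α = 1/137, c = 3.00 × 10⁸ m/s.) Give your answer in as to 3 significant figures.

1590 as

r = n²a₀/Z = 8²·5.29 × 10⁻¹¹/7 = 4.84 × 10⁻¹⁰ m
v = Zαc/n = 7·0.00730·3.00 × 10⁸/8 = 1.92 × 10⁶ m/s
T = 2πr/v = 1.59 × 10⁻¹⁵ s = 1590 as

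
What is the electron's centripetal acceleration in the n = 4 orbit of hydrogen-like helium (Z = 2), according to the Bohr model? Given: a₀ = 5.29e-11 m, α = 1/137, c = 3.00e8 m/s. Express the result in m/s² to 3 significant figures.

2.83e21 m/s²

r = n²a₀/Z = 4.23e-10 m, v = Zαc/n = 1.09e6 m/s
a = v²/r = (1.09e6)² / 4.23e-10 = 2.83e21 m/s²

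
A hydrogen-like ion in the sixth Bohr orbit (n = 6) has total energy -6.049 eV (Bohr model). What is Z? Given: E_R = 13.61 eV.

4

E_n = −E_R Z²/n² ⇒ Z² = −E_n n²/E_R = 6.049 × 6² / 13.61 ≈ 16.00
Z = 4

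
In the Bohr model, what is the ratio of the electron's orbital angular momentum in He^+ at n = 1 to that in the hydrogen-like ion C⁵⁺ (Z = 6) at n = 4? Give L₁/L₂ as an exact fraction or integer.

L = nℏ is independent of Z.
L₁/L₂ = n₁/n₂ = 1/4 = 1/4

1/4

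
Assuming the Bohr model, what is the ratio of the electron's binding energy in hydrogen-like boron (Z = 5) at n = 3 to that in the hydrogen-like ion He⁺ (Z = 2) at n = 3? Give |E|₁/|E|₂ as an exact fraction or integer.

25/4

|E| ∝ Z^2 · n^-2
|E|₁/|E|₂ = (5/2)^2 · (3/3)^-2 = 25/4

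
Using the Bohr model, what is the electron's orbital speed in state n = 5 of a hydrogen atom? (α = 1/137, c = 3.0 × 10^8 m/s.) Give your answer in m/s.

4.4 × 10^5 m/s

v_n = Zαc/n = 1 × 0.0073 × 3.0 × 10^8 / 5
    = 4.4 × 10^5 m/s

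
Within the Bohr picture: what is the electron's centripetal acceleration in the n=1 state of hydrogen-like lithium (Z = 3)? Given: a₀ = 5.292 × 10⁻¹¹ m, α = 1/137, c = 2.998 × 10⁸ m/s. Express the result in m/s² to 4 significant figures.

r = n²a₀/Z = 1.764 × 10⁻¹¹ m, v = Zαc/n = 6.565 × 10⁶ m/s
a = v²/r = (6.565 × 10⁶)² / 1.764 × 10⁻¹¹ = 2.443 × 10²⁴ m/s²

2.443 × 10²⁴ m/s²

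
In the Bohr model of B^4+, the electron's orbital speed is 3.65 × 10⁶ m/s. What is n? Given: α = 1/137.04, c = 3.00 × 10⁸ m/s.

3

v_n = Zαc/n ⇒ n = Zαc/v = 5 × 0.00730 × 3.00 × 10⁸ / 3.65 × 10⁶ ≈ 3.00
n = 3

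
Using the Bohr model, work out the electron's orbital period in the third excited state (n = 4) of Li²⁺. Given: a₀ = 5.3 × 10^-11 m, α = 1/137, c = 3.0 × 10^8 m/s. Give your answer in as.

1100 as

r = n²a₀/Z = 4²·5.3 × 10^-11/3 = 2.8 × 10^-10 m
v = Zαc/n = 3·0.0073·3.0 × 10^8/4 = 1.6 × 10^6 m/s
T = 2πr/v = 1.1 × 10^-15 s = 1100 as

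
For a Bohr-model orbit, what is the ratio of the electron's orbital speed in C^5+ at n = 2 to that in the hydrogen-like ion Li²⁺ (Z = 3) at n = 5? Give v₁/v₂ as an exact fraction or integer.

v ∝ Z^1 · n^-1
v₁/v₂ = (6/3)^1 · (2/5)^-1 = 5

5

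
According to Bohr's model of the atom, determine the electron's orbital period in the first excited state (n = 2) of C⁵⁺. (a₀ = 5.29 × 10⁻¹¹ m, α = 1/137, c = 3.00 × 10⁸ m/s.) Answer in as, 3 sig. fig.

33.7 as

r = n²a₀/Z = 2²·5.29 × 10⁻¹¹/6 = 3.53 × 10⁻¹¹ m
v = Zαc/n = 6·0.00730·3.00 × 10⁸/2 = 6.57 × 10⁶ m/s
T = 2πr/v = 3.37 × 10⁻¹⁷ s = 33.7 as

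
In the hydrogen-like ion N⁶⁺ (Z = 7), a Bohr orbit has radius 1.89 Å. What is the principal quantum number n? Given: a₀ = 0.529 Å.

r_n = n²a₀/Z ⇒ n² = rZ/a₀ = 1.89 × 7 / 0.529 ≈ 25.01
n = 5

5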